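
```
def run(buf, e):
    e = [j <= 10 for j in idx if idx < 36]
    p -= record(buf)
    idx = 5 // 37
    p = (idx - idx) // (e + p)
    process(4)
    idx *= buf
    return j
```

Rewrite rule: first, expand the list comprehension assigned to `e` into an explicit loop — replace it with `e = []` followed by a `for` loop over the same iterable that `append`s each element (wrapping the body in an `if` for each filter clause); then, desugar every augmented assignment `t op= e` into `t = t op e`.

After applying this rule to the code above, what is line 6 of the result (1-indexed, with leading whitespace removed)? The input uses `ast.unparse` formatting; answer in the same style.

p = p - record(buf)

Transformed code:
def run(buf, e):
    e = []
    for j in idx:
        if idx < 36:
            e.append(j <= 10)
    p = p - record(buf)
    idx = 5 // 37
    p = (idx - idx) // (e + p)
    process(4)
    idx = idx * buf
    return j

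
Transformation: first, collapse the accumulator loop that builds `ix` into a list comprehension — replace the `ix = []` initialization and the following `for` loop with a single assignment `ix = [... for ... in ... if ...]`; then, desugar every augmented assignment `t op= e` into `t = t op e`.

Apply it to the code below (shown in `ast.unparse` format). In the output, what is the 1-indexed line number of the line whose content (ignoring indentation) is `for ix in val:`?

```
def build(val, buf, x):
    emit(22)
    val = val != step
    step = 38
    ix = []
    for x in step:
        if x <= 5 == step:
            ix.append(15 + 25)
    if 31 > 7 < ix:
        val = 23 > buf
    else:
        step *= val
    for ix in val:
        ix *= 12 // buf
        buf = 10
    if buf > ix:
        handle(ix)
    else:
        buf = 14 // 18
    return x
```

10

Transformed code:
def build(val, buf, x):
    emit(22)
    val = val != step
    step = 38
    ix = [15 + 25 for x in step if x <= 5 == step]
    if 31 > 7 < ix:
        val = 23 > buf
    else:
        step = step * val
    for ix in val:
        ix = ix * (12 // buf)
        buf = 10
    if buf > ix:
        handle(ix)
    else:
        buf = 14 // 18
    return x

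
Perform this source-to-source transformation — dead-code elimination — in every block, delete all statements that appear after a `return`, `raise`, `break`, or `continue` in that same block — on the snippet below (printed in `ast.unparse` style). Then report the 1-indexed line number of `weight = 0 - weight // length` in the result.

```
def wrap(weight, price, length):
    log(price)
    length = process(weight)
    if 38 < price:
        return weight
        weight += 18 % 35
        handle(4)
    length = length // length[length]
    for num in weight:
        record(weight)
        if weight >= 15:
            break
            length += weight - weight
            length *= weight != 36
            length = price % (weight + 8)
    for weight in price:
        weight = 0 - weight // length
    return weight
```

Transformed code:
def wrap(weight, price, length):
    log(price)
    length = process(weight)
    if 38 < price:
        return weight
    length = length // length[length]
    for num in weight:
        record(weight)
        if weight >= 15:
            break
    for weight in price:
        weight = 0 - weight // length
    return weight

12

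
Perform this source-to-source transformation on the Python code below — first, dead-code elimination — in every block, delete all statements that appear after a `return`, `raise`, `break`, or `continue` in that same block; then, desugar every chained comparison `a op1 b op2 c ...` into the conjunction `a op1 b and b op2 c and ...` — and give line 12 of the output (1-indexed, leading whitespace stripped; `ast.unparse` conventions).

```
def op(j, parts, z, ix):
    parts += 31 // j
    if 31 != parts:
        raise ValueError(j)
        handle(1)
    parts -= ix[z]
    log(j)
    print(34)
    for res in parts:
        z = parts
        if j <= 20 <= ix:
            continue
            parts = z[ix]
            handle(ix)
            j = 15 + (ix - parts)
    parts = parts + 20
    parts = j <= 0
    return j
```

Transformed code:
def op(j, parts, z, ix):
    parts += 31 // j
    if 31 != parts:
        raise ValueError(j)
    parts -= ix[z]
    log(j)
    print(34)
    for res in parts:
        z = parts
        if j <= 20 and 20 <= ix:
            continue
    parts = parts + 20
    parts = j <= 0
    return j

parts = parts + 20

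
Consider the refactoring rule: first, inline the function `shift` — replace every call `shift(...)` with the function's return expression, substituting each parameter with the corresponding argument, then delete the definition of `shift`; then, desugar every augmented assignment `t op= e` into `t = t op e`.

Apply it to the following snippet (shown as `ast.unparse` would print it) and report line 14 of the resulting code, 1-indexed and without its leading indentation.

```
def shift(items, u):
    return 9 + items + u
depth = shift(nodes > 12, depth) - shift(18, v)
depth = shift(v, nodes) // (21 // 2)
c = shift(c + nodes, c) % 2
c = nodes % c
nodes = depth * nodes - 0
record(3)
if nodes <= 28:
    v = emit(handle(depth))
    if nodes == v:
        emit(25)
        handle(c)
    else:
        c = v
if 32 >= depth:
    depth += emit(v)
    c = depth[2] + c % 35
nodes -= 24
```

if 32 >= depth:

Transformed code:
depth = 9 + (nodes > 12) + depth - (9 + 18 + v)
depth = (9 + v + nodes) // (21 // 2)
c = (9 + (c + nodes) + c) % 2
c = nodes % c
nodes = depth * nodes - 0
record(3)
if nodes <= 28:
    v = emit(handle(depth))
    if nodes == v:
        emit(25)
        handle(c)
    else:
        c = v
if 32 >= depth:
    depth = depth + emit(v)
    c = depth[2] + c % 35
nodes = nodes - 24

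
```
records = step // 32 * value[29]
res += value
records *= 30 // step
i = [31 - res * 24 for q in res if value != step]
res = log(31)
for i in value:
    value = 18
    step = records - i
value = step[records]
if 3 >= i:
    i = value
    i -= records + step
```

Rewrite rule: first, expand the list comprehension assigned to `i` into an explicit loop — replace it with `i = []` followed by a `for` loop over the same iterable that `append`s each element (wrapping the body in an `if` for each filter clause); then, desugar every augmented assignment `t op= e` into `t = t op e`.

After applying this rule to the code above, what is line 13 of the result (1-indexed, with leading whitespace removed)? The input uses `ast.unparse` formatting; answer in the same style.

Transformed code:
records = step // 32 * value[29]
res = res + value
records = records * (30 // step)
i = []
for q in res:
    if value != step:
        i.append(31 - res * 24)
res = log(31)
for i in value:
    value = 18
    step = records - i
value = step[records]
if 3 >= i:
    i = value
    i = i - (records + step)

if 3 >= i:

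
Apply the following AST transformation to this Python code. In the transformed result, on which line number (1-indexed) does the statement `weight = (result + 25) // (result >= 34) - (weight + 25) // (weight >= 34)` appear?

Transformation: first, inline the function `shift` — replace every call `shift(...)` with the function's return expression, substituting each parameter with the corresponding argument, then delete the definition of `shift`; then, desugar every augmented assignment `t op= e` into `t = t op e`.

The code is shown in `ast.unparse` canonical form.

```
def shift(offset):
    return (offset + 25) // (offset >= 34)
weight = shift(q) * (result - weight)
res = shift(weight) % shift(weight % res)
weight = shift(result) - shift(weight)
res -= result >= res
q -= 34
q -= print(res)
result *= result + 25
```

3

Transformed code:
weight = (q + 25) // (q >= 34) * (result - weight)
res = (weight + 25) // (weight >= 34) % ((weight % res + 25) // (weight % res >= 34))
weight = (result + 25) // (result >= 34) - (weight + 25) // (weight >= 34)
res = res - (result >= res)
q = q - 34
q = q - print(res)
result = result * (result + 25)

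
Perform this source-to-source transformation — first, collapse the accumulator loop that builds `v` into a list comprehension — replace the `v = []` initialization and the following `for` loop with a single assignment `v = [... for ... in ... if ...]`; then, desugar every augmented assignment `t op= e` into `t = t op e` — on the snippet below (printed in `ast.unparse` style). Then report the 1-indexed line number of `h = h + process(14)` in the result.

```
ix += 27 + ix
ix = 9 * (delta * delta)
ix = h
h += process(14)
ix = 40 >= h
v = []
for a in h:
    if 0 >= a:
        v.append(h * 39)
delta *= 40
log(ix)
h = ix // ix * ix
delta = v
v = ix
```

Transformed code:
ix = ix + (27 + ix)
ix = 9 * (delta * delta)
ix = h
h = h + process(14)
ix = 40 >= h
v = [h * 39 for a in h if 0 >= a]
delta = delta * 40
log(ix)
h = ix // ix * ix
delta = v
v = ix

4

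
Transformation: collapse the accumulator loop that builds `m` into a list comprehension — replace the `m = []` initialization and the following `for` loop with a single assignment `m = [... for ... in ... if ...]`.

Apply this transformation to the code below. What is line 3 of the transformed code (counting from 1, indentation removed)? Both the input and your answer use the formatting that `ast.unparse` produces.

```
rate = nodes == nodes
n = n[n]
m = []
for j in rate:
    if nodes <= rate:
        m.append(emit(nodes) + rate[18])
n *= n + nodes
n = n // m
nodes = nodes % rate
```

Transformed code:
rate = nodes == nodes
n = n[n]
m = [emit(nodes) + rate[18] for j in rate if nodes <= rate]
n *= n + nodes
n = n // m
nodes = nodes % rate

m = [emit(nodes) + rate[18] for j in rate if nodes <= rate]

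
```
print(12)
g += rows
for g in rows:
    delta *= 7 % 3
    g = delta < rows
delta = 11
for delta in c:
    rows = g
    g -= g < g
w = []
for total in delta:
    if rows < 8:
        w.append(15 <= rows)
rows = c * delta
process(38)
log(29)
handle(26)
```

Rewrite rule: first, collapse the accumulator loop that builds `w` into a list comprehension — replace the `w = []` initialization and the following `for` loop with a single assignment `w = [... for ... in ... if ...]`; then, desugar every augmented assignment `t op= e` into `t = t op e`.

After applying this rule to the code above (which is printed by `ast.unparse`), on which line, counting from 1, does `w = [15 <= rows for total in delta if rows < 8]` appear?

Transformed code:
print(12)
g = g + rows
for g in rows:
    delta = delta * (7 % 3)
    g = delta < rows
delta = 11
for delta in c:
    rows = g
    g = g - (g < g)
w = [15 <= rows for total in delta if rows < 8]
rows = c * delta
process(38)
log(29)
handle(26)

10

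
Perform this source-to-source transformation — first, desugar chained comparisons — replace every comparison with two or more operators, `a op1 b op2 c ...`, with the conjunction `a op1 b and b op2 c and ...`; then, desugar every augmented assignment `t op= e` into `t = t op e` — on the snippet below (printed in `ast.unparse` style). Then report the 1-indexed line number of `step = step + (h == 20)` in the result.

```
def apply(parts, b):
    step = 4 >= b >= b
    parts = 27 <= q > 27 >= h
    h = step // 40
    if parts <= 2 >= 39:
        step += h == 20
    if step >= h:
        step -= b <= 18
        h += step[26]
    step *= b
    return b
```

6

Transformed code:
def apply(parts, b):
    step = 4 >= b and b >= b
    parts = 27 <= q and q > 27 and (27 >= h)
    h = step // 40
    if parts <= 2 and 2 >= 39:
        step = step + (h == 20)
    if step >= h:
        step = step - (b <= 18)
        h = h + step[26]
    step = step * b
    return b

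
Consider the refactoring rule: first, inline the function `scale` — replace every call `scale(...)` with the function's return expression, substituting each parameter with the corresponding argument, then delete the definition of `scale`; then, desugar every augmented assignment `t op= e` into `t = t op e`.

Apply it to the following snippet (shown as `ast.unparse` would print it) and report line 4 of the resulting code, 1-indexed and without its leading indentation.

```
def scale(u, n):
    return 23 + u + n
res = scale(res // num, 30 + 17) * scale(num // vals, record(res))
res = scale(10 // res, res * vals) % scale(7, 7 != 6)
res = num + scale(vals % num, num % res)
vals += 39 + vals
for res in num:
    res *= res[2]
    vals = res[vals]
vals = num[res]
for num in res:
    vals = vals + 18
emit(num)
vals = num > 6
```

Transformed code:
res = (23 + res // num + (30 + 17)) * (23 + num // vals + record(res))
res = (23 + 10 // res + res * vals) % (23 + 7 + (7 != 6))
res = num + (23 + vals % num + num % res)
vals = vals + (39 + vals)
for res in num:
    res = res * res[2]
    vals = res[vals]
vals = num[res]
for num in res:
    vals = vals + 18
emit(num)
vals = num > 6

vals = vals + (39 + vals)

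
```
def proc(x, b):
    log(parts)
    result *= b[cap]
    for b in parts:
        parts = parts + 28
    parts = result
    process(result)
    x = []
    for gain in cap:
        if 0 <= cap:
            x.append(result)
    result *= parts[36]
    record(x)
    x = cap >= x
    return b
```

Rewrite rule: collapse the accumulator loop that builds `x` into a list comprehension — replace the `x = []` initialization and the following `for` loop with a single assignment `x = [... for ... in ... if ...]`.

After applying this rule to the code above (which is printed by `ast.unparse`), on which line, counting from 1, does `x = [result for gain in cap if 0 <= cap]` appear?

Transformed code:
def proc(x, b):
    log(parts)
    result *= b[cap]
    for b in parts:
        parts = parts + 28
    parts = result
    process(result)
    x = [result for gain in cap if 0 <= cap]
    result *= parts[36]
    record(x)
    x = cap >= x
    return b

8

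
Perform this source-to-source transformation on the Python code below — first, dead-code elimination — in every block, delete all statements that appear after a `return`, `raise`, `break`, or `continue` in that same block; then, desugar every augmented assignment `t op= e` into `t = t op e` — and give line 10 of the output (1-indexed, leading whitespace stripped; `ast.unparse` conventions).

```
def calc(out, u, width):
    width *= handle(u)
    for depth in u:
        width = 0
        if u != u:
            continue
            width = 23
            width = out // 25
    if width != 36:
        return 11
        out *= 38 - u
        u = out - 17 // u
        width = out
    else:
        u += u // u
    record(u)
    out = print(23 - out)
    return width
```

Transformed code:
def calc(out, u, width):
    width = width * handle(u)
    for depth in u:
        width = 0
        if u != u:
            continue
    if width != 36:
        return 11
    else:
        u = u + u // u
    record(u)
    out = print(23 - out)
    return width

u = u + u // u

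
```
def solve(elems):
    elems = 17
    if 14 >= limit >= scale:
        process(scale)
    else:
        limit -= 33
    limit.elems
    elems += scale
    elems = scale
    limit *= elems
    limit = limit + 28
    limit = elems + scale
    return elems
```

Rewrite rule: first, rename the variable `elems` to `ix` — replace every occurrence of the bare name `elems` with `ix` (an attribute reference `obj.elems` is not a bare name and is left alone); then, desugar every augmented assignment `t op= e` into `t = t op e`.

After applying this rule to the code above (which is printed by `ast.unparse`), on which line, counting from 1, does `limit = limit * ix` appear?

10

Transformed code:
def solve(ix):
    ix = 17
    if 14 >= limit >= scale:
        process(scale)
    else:
        limit = limit - 33
    limit.elems
    ix = ix + scale
    ix = scale
    limit = limit * ix
    limit = limit + 28
    limit = ix + scale
    return ix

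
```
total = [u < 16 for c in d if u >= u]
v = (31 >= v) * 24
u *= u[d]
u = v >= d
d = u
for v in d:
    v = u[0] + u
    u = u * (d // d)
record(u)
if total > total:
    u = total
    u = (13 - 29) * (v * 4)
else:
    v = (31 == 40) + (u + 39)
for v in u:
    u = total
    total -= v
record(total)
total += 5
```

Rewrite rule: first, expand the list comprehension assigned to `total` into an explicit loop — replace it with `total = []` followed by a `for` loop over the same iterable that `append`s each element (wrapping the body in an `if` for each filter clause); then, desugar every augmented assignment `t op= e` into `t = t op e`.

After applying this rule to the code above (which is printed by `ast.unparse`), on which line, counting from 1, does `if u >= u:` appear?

3

Transformed code:
total = []
for c in d:
    if u >= u:
        total.append(u < 16)
v = (31 >= v) * 24
u = u * u[d]
u = v >= d
d = u
for v in d:
    v = u[0] + u
    u = u * (d // d)
record(u)
if total > total:
    u = total
    u = (13 - 29) * (v * 4)
else:
    v = (31 == 40) + (u + 39)
for v in u:
    u = total
    total = total - v
record(total)
total = total + 5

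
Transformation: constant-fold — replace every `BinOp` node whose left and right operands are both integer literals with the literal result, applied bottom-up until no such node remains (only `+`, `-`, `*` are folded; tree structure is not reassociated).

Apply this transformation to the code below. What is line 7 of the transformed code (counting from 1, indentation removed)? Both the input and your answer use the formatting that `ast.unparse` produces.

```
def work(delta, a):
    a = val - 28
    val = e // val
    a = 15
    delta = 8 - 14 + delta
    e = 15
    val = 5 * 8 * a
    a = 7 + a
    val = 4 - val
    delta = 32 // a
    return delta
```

Transformed code:
def work(delta, a):
    a = val - 28
    val = e // val
    a = 15
    delta = -6 + delta
    e = 15
    val = 40 * a
    a = 7 + a
    val = 4 - val
    delta = 32 // a
    return delta

val = 40 * a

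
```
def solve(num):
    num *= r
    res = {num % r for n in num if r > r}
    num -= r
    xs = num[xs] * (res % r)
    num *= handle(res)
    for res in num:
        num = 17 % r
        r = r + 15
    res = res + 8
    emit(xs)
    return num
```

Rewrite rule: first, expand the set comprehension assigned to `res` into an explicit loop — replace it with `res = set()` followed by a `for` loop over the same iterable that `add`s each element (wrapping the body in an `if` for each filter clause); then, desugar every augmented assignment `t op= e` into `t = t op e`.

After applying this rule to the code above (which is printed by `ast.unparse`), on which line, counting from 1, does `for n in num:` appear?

Transformed code:
def solve(num):
    num = num * r
    res = set()
    for n in num:
        if r > r:
            res.add(num % r)
    num = num - r
    xs = num[xs] * (res % r)
    num = num * handle(res)
    for res in num:
        num = 17 % r
        r = r + 15
    res = res + 8
    emit(xs)
    return num

4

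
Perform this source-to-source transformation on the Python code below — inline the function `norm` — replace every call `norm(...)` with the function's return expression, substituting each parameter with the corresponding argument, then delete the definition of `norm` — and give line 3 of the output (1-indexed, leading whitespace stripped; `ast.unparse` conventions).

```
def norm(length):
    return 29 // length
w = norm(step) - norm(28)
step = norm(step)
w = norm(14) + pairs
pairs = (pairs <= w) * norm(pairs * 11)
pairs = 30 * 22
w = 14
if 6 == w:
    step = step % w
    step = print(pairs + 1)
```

w = 29 // 14 + pairs

Transformed code:
w = 29 // step - 29 // 28
step = 29 // step
w = 29 // 14 + pairs
pairs = (pairs <= w) * (29 // (pairs * 11))
pairs = 30 * 22
w = 14
if 6 == w:
    step = step % w
    step = print(pairs + 1)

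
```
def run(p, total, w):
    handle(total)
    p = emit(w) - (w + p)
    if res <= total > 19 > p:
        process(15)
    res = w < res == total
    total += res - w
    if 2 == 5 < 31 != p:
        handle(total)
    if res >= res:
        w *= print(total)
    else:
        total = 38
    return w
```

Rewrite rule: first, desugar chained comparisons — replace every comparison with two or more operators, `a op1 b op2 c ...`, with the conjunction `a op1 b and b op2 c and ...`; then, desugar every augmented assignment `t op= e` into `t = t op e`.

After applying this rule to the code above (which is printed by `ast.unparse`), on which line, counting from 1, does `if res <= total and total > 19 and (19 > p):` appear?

Transformed code:
def run(p, total, w):
    handle(total)
    p = emit(w) - (w + p)
    if res <= total and total > 19 and (19 > p):
        process(15)
    res = w < res and res == total
    total = total + (res - w)
    if 2 == 5 and 5 < 31 and (31 != p):
        handle(total)
    if res >= res:
        w = w * print(total)
    else:
        total = 38
    return w

4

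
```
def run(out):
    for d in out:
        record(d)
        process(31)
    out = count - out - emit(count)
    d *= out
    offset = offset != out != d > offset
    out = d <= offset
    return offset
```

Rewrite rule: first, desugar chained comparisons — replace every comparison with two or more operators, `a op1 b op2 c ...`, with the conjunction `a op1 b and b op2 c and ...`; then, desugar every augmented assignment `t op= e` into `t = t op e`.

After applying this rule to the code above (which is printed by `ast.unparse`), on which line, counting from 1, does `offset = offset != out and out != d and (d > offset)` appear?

Transformed code:
def run(out):
    for d in out:
        record(d)
        process(31)
    out = count - out - emit(count)
    d = d * out
    offset = offset != out and out != d and (d > offset)
    out = d <= offset
    return offset

7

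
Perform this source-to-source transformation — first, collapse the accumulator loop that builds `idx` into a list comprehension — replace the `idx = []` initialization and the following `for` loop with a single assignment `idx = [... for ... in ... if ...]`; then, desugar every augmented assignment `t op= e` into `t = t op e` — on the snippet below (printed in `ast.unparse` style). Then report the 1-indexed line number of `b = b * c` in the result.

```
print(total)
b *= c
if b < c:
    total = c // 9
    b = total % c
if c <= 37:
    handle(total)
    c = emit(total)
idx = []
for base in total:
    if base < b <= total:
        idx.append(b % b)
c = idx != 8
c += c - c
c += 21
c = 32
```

Transformed code:
print(total)
b = b * c
if b < c:
    total = c // 9
    b = total % c
if c <= 37:
    handle(total)
    c = emit(total)
idx = [b % b for base in total if base < b <= total]
c = idx != 8
c = c + (c - c)
c = c + 21
c = 32

2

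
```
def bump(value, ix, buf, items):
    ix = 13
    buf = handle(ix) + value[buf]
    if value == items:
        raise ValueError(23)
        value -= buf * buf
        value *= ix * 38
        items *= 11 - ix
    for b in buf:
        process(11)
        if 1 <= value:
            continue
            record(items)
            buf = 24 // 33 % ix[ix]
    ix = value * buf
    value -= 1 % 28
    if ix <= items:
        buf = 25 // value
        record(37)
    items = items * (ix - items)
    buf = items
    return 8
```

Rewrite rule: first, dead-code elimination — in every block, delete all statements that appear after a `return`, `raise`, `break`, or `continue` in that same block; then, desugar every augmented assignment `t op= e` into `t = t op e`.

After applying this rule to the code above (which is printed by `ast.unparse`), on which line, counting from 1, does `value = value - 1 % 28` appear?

Transformed code:
def bump(value, ix, buf, items):
    ix = 13
    buf = handle(ix) + value[buf]
    if value == items:
        raise ValueError(23)
    for b in buf:
        process(11)
        if 1 <= value:
            continue
    ix = value * buf
    value = value - 1 % 28
    if ix <= items:
        buf = 25 // value
        record(37)
    items = items * (ix - items)
    buf = items
    return 8

11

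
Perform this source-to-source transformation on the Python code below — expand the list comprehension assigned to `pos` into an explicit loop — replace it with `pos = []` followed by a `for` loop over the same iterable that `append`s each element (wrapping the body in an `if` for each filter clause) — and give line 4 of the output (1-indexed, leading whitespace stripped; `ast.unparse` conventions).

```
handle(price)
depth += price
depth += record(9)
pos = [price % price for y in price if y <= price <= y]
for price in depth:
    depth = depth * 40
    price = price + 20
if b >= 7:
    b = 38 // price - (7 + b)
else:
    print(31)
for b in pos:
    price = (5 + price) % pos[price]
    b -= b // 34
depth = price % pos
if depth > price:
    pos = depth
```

pos = []

Transformed code:
handle(price)
depth += price
depth += record(9)
pos = []
for y in price:
    if y <= price <= y:
        pos.append(price % price)
for price in depth:
    depth = depth * 40
    price = price + 20
if b >= 7:
    b = 38 // price - (7 + b)
else:
    print(31)
for b in pos:
    price = (5 + price) % pos[price]
    b -= b // 34
depth = price % pos
if depth > price:
    pos = depth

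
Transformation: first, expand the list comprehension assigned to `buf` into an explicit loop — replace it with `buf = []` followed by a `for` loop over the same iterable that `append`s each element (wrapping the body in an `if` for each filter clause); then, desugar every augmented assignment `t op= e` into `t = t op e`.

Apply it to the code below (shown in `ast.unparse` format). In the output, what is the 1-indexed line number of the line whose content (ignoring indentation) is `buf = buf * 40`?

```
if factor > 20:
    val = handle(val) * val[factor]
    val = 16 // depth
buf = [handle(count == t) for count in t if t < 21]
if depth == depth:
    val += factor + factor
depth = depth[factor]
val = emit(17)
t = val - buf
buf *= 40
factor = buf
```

Transformed code:
if factor > 20:
    val = handle(val) * val[factor]
    val = 16 // depth
buf = []
for count in t:
    if t < 21:
        buf.append(handle(count == t))
if depth == depth:
    val = val + (factor + factor)
depth = depth[factor]
val = emit(17)
t = val - buf
buf = buf * 40
factor = buf

13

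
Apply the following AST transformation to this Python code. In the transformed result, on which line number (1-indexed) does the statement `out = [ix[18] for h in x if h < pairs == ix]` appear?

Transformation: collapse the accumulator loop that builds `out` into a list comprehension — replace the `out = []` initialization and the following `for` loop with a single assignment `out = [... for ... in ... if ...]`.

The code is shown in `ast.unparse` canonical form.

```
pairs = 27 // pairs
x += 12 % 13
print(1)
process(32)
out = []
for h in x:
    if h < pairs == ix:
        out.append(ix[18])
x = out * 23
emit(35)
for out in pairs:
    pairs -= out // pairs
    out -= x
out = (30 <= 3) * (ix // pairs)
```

Transformed code:
pairs = 27 // pairs
x += 12 % 13
print(1)
process(32)
out = [ix[18] for h in x if h < pairs == ix]
x = out * 23
emit(35)
for out in pairs:
    pairs -= out // pairs
    out -= x
out = (30 <= 3) * (ix // pairs)

5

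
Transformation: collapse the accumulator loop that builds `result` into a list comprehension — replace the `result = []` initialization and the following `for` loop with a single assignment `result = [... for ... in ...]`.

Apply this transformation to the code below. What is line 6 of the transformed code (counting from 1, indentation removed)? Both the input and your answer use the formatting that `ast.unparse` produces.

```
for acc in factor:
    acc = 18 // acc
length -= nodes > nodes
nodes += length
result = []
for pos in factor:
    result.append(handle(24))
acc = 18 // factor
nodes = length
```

acc = 18 // factor

Transformed code:
for acc in factor:
    acc = 18 // acc
length -= nodes > nodes
nodes += length
result = [handle(24) for pos in factor]
acc = 18 // factor
nodes = length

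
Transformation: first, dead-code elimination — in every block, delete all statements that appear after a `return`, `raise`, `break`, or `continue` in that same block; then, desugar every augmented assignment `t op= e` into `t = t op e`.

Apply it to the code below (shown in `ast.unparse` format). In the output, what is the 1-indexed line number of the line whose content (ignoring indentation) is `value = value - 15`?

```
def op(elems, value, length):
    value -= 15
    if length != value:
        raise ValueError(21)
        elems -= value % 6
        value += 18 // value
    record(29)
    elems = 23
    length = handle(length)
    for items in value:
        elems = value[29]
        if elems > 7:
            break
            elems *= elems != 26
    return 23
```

2

Transformed code:
def op(elems, value, length):
    value = value - 15
    if length != value:
        raise ValueError(21)
    record(29)
    elems = 23
    length = handle(length)
    for items in value:
        elems = value[29]
        if elems > 7:
            break
    return 23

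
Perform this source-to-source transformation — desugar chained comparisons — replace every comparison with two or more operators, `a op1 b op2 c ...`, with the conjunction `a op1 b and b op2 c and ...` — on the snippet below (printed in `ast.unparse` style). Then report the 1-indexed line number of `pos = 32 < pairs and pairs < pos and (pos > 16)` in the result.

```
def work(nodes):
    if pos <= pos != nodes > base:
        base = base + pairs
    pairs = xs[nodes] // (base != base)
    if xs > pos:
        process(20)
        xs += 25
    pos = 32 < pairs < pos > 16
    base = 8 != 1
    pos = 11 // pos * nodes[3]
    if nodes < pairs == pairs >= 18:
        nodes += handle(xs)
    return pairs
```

Transformed code:
def work(nodes):
    if pos <= pos and pos != nodes and (nodes > base):
        base = base + pairs
    pairs = xs[nodes] // (base != base)
    if xs > pos:
        process(20)
        xs += 25
    pos = 32 < pairs and pairs < pos and (pos > 16)
    base = 8 != 1
    pos = 11 // pos * nodes[3]
    if nodes < pairs and pairs == pairs and (pairs >= 18):
        nodes += handle(xs)
    return pairs

8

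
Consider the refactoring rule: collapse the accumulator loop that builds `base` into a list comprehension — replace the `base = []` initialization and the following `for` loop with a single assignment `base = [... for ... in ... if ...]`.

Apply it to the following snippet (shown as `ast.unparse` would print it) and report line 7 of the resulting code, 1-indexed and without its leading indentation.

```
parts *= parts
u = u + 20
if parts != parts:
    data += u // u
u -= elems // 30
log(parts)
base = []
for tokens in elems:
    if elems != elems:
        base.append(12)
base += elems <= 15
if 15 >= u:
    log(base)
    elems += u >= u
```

Transformed code:
parts *= parts
u = u + 20
if parts != parts:
    data += u // u
u -= elems // 30
log(parts)
base = [12 for tokens in elems if elems != elems]
base += elems <= 15
if 15 >= u:
    log(base)
    elems += u >= u

base = [12 for tokens in elems if elems != elems]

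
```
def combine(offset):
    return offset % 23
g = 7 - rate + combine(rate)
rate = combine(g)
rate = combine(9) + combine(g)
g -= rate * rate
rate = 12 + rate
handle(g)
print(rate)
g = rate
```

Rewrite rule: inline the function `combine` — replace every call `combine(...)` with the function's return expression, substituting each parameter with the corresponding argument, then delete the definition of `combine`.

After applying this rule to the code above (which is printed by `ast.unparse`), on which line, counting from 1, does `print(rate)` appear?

Transformed code:
g = 7 - rate + rate % 23
rate = g % 23
rate = 9 % 23 + g % 23
g -= rate * rate
rate = 12 + rate
handle(g)
print(rate)
g = rate

7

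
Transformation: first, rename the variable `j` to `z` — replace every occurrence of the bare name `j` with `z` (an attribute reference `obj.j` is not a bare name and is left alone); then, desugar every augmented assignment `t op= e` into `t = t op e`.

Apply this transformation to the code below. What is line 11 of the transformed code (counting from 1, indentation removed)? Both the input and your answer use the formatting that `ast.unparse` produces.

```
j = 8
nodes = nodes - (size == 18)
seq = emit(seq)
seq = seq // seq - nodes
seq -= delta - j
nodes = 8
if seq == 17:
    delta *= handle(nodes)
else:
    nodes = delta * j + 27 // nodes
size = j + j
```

Transformed code:
z = 8
nodes = nodes - (size == 18)
seq = emit(seq)
seq = seq // seq - nodes
seq = seq - (delta - z)
nodes = 8
if seq == 17:
    delta = delta * handle(nodes)
else:
    nodes = delta * z + 27 // nodes
size = z + z

size = z + z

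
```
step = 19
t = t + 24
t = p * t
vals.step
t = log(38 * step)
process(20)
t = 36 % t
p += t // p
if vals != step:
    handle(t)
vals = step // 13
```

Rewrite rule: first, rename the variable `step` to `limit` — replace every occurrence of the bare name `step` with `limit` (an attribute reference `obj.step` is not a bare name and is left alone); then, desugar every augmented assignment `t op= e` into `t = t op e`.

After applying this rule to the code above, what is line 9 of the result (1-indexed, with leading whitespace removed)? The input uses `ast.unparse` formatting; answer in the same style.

if vals != limit:

Transformed code:
limit = 19
t = t + 24
t = p * t
vals.step
t = log(38 * limit)
process(20)
t = 36 % t
p = p + t // p
if vals != limit:
    handle(t)
vals = limit // 13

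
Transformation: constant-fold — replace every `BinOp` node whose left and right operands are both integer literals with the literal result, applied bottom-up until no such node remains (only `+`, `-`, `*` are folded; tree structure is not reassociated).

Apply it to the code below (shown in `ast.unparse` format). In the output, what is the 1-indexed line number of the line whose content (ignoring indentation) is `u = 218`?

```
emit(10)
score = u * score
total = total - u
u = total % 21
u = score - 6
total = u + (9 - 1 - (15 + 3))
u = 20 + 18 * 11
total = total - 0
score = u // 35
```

7

Transformed code:
emit(10)
score = u * score
total = total - u
u = total % 21
u = score - 6
total = u + -10
u = 218
total = total - 0
score = u // 35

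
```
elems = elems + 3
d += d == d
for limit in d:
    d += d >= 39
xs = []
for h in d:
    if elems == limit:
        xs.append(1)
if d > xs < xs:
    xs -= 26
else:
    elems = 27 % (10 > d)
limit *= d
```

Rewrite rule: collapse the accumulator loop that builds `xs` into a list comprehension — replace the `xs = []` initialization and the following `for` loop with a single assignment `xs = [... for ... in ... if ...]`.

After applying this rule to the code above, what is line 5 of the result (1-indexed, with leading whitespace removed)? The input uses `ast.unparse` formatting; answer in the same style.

xs = [1 for h in d if elems == limit]

Transformed code:
elems = elems + 3
d += d == d
for limit in d:
    d += d >= 39
xs = [1 for h in d if elems == limit]
if d > xs < xs:
    xs -= 26
else:
    elems = 27 % (10 > d)
limit *= d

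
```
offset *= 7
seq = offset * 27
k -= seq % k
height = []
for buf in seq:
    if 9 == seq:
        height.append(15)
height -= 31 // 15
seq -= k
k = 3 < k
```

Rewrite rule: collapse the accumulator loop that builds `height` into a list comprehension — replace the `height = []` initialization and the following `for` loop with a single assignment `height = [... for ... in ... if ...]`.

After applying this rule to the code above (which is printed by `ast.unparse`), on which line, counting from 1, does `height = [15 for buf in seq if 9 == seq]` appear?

Transformed code:
offset *= 7
seq = offset * 27
k -= seq % k
height = [15 for buf in seq if 9 == seq]
height -= 31 // 15
seq -= k
k = 3 < k

4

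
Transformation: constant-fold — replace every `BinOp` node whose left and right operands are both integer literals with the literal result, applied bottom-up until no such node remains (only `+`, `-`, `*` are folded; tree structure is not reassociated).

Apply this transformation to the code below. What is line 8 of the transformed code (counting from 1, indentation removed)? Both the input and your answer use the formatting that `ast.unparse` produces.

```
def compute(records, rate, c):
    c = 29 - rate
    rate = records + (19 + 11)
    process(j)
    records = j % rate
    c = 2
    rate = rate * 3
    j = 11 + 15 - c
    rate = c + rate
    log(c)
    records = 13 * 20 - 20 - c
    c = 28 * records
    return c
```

Transformed code:
def compute(records, rate, c):
    c = 29 - rate
    rate = records + 30
    process(j)
    records = j % rate
    c = 2
    rate = rate * 3
    j = 26 - c
    rate = c + rate
    log(c)
    records = 240 - c
    c = 28 * records
    return c

j = 26 - c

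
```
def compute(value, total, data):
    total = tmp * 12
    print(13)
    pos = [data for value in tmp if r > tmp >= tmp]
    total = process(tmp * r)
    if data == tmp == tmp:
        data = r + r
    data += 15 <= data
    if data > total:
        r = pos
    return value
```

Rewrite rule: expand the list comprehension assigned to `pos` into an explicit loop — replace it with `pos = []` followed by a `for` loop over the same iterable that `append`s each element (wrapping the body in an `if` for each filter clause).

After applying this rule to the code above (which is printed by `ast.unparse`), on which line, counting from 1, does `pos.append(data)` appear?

7

Transformed code:
def compute(value, total, data):
    total = tmp * 12
    print(13)
    pos = []
    for value in tmp:
        if r > tmp >= tmp:
            pos.append(data)
    total = process(tmp * r)
    if data == tmp == tmp:
        data = r + r
    data += 15 <= data
    if data > total:
        r = pos
    return value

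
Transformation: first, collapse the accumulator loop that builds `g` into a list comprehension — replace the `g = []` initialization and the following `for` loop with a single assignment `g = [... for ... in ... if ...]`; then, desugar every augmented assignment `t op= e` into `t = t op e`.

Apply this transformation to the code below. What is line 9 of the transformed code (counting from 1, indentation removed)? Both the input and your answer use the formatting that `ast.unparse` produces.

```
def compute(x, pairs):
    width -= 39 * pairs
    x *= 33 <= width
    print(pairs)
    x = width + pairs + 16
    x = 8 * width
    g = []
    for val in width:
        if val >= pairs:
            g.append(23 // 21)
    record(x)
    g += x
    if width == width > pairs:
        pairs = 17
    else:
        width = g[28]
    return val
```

Transformed code:
def compute(x, pairs):
    width = width - 39 * pairs
    x = x * (33 <= width)
    print(pairs)
    x = width + pairs + 16
    x = 8 * width
    g = [23 // 21 for val in width if val >= pairs]
    record(x)
    g = g + x
    if width == width > pairs:
        pairs = 17
    else:
        width = g[28]
    return val

g = g + x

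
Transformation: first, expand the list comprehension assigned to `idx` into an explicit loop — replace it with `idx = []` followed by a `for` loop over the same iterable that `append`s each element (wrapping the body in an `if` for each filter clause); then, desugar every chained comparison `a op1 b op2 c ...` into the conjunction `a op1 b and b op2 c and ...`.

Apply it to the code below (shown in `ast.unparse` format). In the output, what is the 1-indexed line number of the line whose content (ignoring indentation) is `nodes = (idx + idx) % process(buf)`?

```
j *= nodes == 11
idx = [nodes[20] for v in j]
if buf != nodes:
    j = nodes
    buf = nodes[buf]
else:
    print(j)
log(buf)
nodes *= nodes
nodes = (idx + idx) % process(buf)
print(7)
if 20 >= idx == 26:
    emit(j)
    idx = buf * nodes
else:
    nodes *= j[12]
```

12

Transformed code:
j *= nodes == 11
idx = []
for v in j:
    idx.append(nodes[20])
if buf != nodes:
    j = nodes
    buf = nodes[buf]
else:
    print(j)
log(buf)
nodes *= nodes
nodes = (idx + idx) % process(buf)
print(7)
if 20 >= idx and idx == 26:
    emit(j)
    idx = buf * nodes
else:
    nodes *= j[12]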